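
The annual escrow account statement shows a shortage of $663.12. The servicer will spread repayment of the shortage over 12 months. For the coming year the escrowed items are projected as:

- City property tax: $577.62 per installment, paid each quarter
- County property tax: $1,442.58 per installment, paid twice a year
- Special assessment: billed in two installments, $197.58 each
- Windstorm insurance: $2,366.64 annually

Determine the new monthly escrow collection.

City property tax: $577.62 × 4 = $2,310.48 per year
County property tax: $1,442.58 × 2 = $2,885.16 per year
Special assessment: $197.58 × 2 = $395.16 per year
Windstorm insurance: $2,366.64 per year
Annual escrow total = $2,310.48 + $2,885.16 + $395.16 + $2,366.64 = $7,957.44
Monthly escrow = $7,957.44 ÷ 12 = $663.12
Monthly shortage recovery: $663.12 ÷ 12 = $55.26
New monthly escrow = $663.12 + $55.26 = $718.38

$718.38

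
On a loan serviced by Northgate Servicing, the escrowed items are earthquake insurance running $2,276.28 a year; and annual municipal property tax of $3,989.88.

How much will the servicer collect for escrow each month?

$522.18

Earthquake insurance = $2,276.28
Municipal property tax = $3,989.88
Combined annual = $2,276.28 + $3,989.88 = $6,266.16
Base monthly escrow = $6,266.16 / 12 = $522.18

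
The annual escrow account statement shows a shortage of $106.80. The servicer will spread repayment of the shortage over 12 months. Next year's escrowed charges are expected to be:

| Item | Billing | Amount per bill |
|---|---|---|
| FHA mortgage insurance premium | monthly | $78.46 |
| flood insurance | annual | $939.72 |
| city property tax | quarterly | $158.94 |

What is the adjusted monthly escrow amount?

FHA mortgage insurance premium — $78.46 × 12 = $941.52
Flood insurance — $939.72
City property tax — $158.94 × 4 = $635.76
Total annual escrow = $2,517.00
Monthly = $2,517.00 / 12 = $209.75
Monthly shortage recovery: $106.80 ÷ 12 = $8.90
New monthly escrow = $209.75 + $8.90 = $218.65

$218.65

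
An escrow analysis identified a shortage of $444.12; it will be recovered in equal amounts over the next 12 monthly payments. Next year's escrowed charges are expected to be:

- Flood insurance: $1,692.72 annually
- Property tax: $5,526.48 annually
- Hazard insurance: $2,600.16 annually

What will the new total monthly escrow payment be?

$855.29

Flood insurance = $1,692.72
Property tax = $5,526.48
Hazard insurance = $2,600.16
Combined annual = $1,692.72 + $5,526.48 + $2,600.16 = $9,819.36
Monthly escrow = $9,819.36 ÷ 12 = $818.28
Shortage per month = $444.12 ÷ 12 = $37.01
New monthly escrow = $818.28 + $37.01 = $855.29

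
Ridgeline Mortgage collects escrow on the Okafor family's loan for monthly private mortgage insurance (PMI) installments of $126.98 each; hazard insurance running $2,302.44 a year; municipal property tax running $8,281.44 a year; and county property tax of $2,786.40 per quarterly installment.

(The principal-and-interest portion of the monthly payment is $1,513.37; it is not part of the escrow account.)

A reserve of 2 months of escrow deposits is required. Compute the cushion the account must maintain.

$3,875.54

Private mortgage insurance (PMI): $126.98 × 12 = $1,523.76 per year
Hazard insurance: $2,302.44 per year
Municipal property tax: $8,281.44 per year
County property tax: $2,786.40 × 4 = $11,145.60 per year
Total per year = $1,523.76 + $2,302.44 + $8,281.44 + $11,145.60 = $23,253.24
Monthly escrow = $23,253.24 / 12 = $1,937.77
Reserve = 2 × $1,937.77 = $3,875.54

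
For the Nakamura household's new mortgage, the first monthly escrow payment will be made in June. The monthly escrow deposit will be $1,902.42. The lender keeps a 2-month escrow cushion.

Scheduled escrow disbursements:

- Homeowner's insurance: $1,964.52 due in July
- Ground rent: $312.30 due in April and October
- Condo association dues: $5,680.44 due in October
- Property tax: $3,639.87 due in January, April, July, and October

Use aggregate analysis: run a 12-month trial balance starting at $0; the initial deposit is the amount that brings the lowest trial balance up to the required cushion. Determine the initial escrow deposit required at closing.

$9,529.74

Cushion = 2 × $1,902.42 = $3,804.84
Trial balance (start $0, +$1,902.42 each month, − disbursements):
  Jun: +$1,902.42 → $1,902.42
  Jul: +$1,902.42 − $5,604.39 → -$1,799.55
  Aug: +$1,902.42 → $102.87
  Sep: +$1,902.42 → $2,005.29
  Oct: +$1,902.42 − $9,632.61 → -$5,724.90
  Nov: +$1,902.42 → -$3,822.48
  Dec: +$1,902.42 → -$1,920.06
  Jan: +$1,902.42 − $3,639.87 → -$3,657.51
  Feb: +$1,902.42 → -$1,755.09
  Mar: +$1,902.42 → $147.33
  Apr: +$1,902.42 − $3,952.17 → -$1,902.42
  May: +$1,902.42 → $0.00
Lowest trial balance = -$5,724.90 (Oct)
Initial deposit = cushion − low point = $3,804.84 − (-$5,724.90) = $9,529.74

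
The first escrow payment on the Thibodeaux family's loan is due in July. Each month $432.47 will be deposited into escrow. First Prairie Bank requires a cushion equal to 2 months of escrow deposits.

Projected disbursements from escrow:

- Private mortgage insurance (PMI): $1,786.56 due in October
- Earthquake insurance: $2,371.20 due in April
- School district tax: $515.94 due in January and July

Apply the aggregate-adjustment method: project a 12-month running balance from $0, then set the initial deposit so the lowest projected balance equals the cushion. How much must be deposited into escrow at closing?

Cushion = 2 × $432.47 = $864.94
Trial balance (start $0, +$432.47 each month, − disbursements):
  Jul: +$432.47 − $515.94 → -$83.47
  Aug: +$432.47 → $349.00
  Sep: +$432.47 → $781.47
  Oct: +$432.47 − $1,786.56 → -$572.62
  Nov: +$432.47 → -$140.15
  Dec: +$432.47 → $292.32
  Jan: +$432.47 − $515.94 → $208.85
  Feb: +$432.47 → $641.32
  Mar: +$432.47 → $1,073.79
  Apr: +$432.47 − $2,371.20 → -$864.94
  May: +$432.47 → -$432.47
  Jun: +$432.47 → $0.00
Lowest trial balance = -$864.94 (Apr)
Initial deposit = cushion − low point = $864.94 − (-$864.94) = $1,729.88

$1,729.88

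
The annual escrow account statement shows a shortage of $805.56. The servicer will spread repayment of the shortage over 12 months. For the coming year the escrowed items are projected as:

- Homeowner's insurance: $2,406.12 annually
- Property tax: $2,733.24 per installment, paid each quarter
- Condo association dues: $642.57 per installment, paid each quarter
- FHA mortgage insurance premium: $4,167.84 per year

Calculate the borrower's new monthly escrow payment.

$1,740.23

Homeowner's insurance: $2,406.12 per year
Property tax: $2,733.24 × 4 = $10,932.96 per year
Condo association dues: $642.57 × 4 = $2,570.28 per year
FHA mortgage insurance premium: $4,167.84 per year
Yearly total = $2,406.12 + $10,932.96 + $2,570.28 + $4,167.84 = $20,077.20
Base monthly escrow = $20,077.20 ÷ 12 = $1,673.10
Shortage per month = $805.56 / 12 = $67.13
New monthly escrow = $1,673.10 + $67.13 = $1,740.23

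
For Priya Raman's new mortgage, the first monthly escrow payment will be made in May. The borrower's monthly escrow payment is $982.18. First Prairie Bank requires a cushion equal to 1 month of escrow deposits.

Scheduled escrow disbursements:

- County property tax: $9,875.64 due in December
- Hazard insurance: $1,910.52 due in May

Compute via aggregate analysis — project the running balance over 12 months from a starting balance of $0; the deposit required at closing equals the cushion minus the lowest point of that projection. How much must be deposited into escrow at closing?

Cushion = 1 × $982.18 = $982.18
Trial balance (start $0, +$982.18 each month, − disbursements):
  May: +$982.18 − $1,910.52 → -$928.34
  Jun: +$982.18 → $53.84
  Jul: +$982.18 → $1,036.02
  Aug: +$982.18 → $2,018.20
  Sep: +$982.18 → $3,000.38
  Oct: +$982.18 → $3,982.56
  Nov: +$982.18 → $4,964.74
  Dec: +$982.18 − $9,875.64 → -$3,928.72
  Jan: +$982.18 → -$2,946.54
  Feb: +$982.18 → -$1,964.36
  Mar: +$982.18 → -$982.18
  Apr: +$982.18 → $0.00
Lowest trial balance = -$3,928.72 (Dec)
Initial deposit = cushion − low point = $982.18 − (-$3,928.72) = $4,910.90

$4,910.90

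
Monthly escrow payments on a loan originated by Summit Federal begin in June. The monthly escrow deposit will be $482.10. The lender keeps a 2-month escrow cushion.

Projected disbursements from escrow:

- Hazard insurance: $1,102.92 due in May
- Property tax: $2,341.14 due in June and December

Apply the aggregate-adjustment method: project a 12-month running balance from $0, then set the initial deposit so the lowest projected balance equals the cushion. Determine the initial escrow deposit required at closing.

Cushion = 2 × $482.10 = $964.20
Trial balance (start $0, +$482.10 each month, − disbursements):
  Jun: +$482.10 − $2,341.14 → -$1,859.04
  Jul: +$482.10 → -$1,376.94
  Aug: +$482.10 → -$894.84
  Sep: +$482.10 → -$412.74
  Oct: +$482.10 → $69.36
  Nov: +$482.10 → $551.46
  Dec: +$482.10 − $2,341.14 → -$1,307.58
  Jan: +$482.10 → -$825.48
  Feb: +$482.10 → -$343.38
  Mar: +$482.10 → $138.72
  Apr: +$482.10 → $620.82
  May: +$482.10 − $1,102.92 → $0.00
Lowest trial balance = -$1,859.04 (Jun)
Initial deposit = cushion − low point = $964.20 − (-$1,859.04) = $2,823.24

$2,823.24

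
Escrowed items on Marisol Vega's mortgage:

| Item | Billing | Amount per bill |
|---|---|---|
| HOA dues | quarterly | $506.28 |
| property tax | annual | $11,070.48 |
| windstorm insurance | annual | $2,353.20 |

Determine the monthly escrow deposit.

$1,287.40

HOA dues = $506.28 × 4 = $2,025.12
Property tax = $11,070.48
Windstorm insurance = $2,353.20
Total per year = $2,025.12 + $11,070.48 + $2,353.20 = $15,448.80
Monthly escrow = $15,448.80 / 12 = $1,287.40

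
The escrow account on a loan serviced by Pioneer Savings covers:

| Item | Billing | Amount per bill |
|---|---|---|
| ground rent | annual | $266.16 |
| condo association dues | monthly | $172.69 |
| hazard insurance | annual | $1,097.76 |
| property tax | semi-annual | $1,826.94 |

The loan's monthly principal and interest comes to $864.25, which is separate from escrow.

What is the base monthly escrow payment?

Ground rent — $266.16 annually
Condo association dues — $172.69 × 12 = $2,072.28 annually
Hazard insurance — $1,097.76 annually
Property tax — $1,826.94 × 2 = $3,653.88 annually
Combined annual = $266.16 + $2,072.28 + $1,097.76 + $3,653.88 = $7,090.08
Monthly = $7,090.08 ÷ 12 = $590.84

$590.84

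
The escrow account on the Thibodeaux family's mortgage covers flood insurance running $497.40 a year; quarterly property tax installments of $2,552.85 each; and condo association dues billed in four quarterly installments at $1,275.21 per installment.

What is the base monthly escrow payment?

$1,317.47

Flood insurance — $497.40/yr
Property tax — $2,552.85 × 4 = $10,211.40/yr
Condo association dues — $1,275.21 × 4 = $5,100.84/yr
Total annual escrow = $15,809.64
Per month = $15,809.64 / 12 = $1,317.47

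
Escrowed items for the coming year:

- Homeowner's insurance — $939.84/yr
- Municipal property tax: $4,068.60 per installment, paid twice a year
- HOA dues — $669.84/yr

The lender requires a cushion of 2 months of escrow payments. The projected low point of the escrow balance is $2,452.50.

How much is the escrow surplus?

$828.02

Homeowner's insurance: $939.84/yr
Municipal property tax: $4,068.60 × 2 = $8,137.20/yr
HOA dues: $669.84/yr
Total annual escrow = $939.84 + $8,137.20 + $669.84 = $9,746.88
Monthly escrow = $9,746.88 / 12 = $812.24
Required reserve = 2 × $812.24 = $1,624.48
Surplus = $2,452.50 − $1,624.48 = $828.02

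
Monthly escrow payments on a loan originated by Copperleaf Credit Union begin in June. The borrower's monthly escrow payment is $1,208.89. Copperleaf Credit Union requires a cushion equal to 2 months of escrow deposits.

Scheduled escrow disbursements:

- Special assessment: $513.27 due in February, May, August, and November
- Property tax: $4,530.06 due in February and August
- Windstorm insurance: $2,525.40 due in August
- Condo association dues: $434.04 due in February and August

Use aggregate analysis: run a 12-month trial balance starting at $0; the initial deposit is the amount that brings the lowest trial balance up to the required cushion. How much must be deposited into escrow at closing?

Cushion = 2 × $1,208.89 = $2,417.78
Trial balance (start $0, +$1,208.89 each month, − disbursements):
  Jun: +$1,208.89 → $1,208.89
  Jul: +$1,208.89 → $2,417.78
  Aug: +$1,208.89 − $8,002.77 → -$4,376.10
  Sep: +$1,208.89 → -$3,167.21
  Oct: +$1,208.89 → -$1,958.32
  Nov: +$1,208.89 − $513.27 → -$1,262.70
  Dec: +$1,208.89 → -$53.81
  Jan: +$1,208.89 → $1,155.08
  Feb: +$1,208.89 − $5,477.37 → -$3,113.40
  Mar: +$1,208.89 → -$1,904.51
  Apr: +$1,208.89 → -$695.62
  May: +$1,208.89 − $513.27 → $0.00
Lowest trial balance = -$4,376.10 (Aug)
Initial deposit = cushion − low point = $2,417.78 − (-$4,376.10) = $6,793.88

$6,793.88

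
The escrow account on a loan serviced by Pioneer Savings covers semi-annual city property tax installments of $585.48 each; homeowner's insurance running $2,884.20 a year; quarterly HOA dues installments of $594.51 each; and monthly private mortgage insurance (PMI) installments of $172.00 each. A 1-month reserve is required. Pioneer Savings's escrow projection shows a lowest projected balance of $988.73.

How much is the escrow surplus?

$280.63

City property tax: $585.48 × 2 = $1,170.96 per year
Homeowner's insurance: $2,884.20 per year
HOA dues: $594.51 × 4 = $2,378.04 per year
Private mortgage insurance (PMI): $172.00 × 12 = $2,064.00 per year
Annual escrow total = $1,170.96 + $2,884.20 + $2,378.04 + $2,064.00 = $8,497.20
Monthly escrow = $8,497.20 ÷ 12 = $708.10
Required cushion = 1 × $708.10 = $708.10
Surplus = $988.73 − $708.10 = $280.63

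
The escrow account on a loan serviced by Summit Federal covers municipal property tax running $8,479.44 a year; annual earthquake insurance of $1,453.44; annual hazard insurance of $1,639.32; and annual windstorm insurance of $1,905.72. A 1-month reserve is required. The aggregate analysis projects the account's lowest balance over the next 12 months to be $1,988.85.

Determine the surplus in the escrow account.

$865.69

Municipal property tax: $8,479.44
Earthquake insurance: $1,453.44
Hazard insurance: $1,639.32
Windstorm insurance: $1,905.72
Annual escrow total = $8,479.44 + $1,453.44 + $1,639.32 + $1,905.72 = $13,477.92
Base monthly escrow = $13,477.92 ÷ 12 = $1,123.16
Required reserve = 1 × $1,123.16 = $1,123.16
Excess over cushion: $1,988.85 − $1,123.16 = $865.69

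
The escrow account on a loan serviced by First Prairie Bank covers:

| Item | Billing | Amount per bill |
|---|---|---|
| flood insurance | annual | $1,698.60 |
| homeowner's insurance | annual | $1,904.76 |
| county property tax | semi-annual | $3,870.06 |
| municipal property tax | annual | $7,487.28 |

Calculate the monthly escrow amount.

Flood insurance — $1,698.60 per year
Homeowner's insurance — $1,904.76 per year
County property tax — $3,870.06 × 2 = $7,740.12 per year
Municipal property tax — $7,487.28 per year
Total annual escrow = $1,698.60 + $1,904.76 + $7,740.12 + $7,487.28 = $18,830.76
Base monthly escrow = $18,830.76 / 12 = $1,569.23

$1,569.23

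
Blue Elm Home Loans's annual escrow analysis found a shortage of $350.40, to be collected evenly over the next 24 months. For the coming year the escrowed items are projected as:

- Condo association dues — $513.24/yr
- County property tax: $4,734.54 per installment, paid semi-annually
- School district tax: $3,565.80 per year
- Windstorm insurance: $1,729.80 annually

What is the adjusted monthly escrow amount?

$1,287.76

Condo association dues: $513.24/yr
County property tax: $4,734.54 × 2 = $9,469.08/yr
School district tax: $3,565.80/yr
Windstorm insurance: $1,729.80/yr
Yearly total = $513.24 + $9,469.08 + $3,565.80 + $1,729.80 = $15,277.92
Monthly = $15,277.92 / 12 = $1,273.16
Shortage spread = $350.40 / 24 = $14.60/mo
Adjusted monthly = $1,273.16 + $14.60 = $1,287.76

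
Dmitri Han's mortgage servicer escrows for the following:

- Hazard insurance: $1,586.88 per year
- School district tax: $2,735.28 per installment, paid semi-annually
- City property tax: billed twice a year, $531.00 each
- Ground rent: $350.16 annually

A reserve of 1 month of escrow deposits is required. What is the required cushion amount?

$705.80

Hazard insurance = $1,586.88 annually
School district tax = $2,735.28 × 2 = $5,470.56 annually
City property tax = $531.00 × 2 = $1,062.00 annually
Ground rent = $350.16 annually
Total annual escrow = $1,586.88 + $5,470.56 + $1,062.00 + $350.16 = $8,469.60
Monthly escrow = $8,469.60 / 12 = $705.80
Required cushion = 1 × $705.80 = $705.80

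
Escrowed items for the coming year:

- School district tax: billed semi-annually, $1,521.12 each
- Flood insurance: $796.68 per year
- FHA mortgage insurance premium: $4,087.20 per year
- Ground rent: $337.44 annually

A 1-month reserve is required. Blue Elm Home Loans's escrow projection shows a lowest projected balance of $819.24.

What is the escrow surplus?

School district tax = $1,521.12 × 2 = $3,042.24
Flood insurance = $796.68
FHA mortgage insurance premium = $4,087.20
Ground rent = $337.44
Annual escrow total = $8,263.56
Monthly escrow = $8,263.56 ÷ 12 = $688.63
Required cushion = 1 × $688.63 = $688.63
Excess over cushion: $819.24 − $688.63 = $130.61

$130.61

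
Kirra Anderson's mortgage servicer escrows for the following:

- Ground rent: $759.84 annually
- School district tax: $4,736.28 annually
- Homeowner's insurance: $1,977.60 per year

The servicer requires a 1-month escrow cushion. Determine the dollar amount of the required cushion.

Ground rent = $759.84 annually
School district tax = $4,736.28 annually
Homeowner's insurance = $1,977.60 annually
Combined annual = $759.84 + $4,736.28 + $1,977.60 = $7,473.72
Per month = $7,473.72 ÷ 12 = $622.81
Cushion = 1 × $622.81 = $622.81

$622.81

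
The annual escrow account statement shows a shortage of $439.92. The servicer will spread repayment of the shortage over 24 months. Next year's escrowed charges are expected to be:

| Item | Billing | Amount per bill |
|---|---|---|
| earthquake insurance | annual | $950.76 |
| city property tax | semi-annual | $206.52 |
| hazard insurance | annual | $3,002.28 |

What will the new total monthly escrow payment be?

Earthquake insurance — $950.76/yr
City property tax — $206.52 × 2 = $413.04/yr
Hazard insurance — $3,002.28/yr
Annual escrow total = $950.76 + $413.04 + $3,002.28 = $4,366.08
Per month = $4,366.08 ÷ 12 = $363.84
Shortage spread = $439.92 ÷ 24 = $18.33/mo
New monthly escrow = $363.84 + $18.33 = $382.17

$382.17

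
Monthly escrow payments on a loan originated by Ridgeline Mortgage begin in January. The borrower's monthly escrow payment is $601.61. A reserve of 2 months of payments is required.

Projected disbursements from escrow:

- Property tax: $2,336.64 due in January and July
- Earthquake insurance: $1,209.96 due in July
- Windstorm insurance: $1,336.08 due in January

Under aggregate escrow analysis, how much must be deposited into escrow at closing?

Cushion = 2 × $601.61 = $1,203.22
Trial balance (start $0, +$601.61 each month, − disbursements):
  Jan: +$601.61 − $3,672.72 → -$3,071.11
  Feb: +$601.61 → -$2,469.50
  Mar: +$601.61 → -$1,867.89
  Apr: +$601.61 → -$1,266.28
  May: +$601.61 → -$664.67
  Jun: +$601.61 → -$63.06
  Jul: +$601.61 − $3,546.60 → -$3,008.05
  Aug: +$601.61 → -$2,406.44
  Sep: +$601.61 → -$1,804.83
  Oct: +$601.61 → -$1,203.22
  Nov: +$601.61 → -$601.61
  Dec: +$601.61 → $0.00
Lowest trial balance = -$3,071.11 (Jan)
Initial deposit = cushion − low point = $1,203.22 − (-$3,071.11) = $4,274.33

$4,274.33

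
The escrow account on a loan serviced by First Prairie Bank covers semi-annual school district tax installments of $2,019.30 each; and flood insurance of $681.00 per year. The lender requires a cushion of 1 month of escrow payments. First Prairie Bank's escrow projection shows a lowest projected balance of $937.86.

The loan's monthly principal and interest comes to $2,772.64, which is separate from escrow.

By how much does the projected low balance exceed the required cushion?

School district tax — $2,019.30 × 2 = $4,038.60 annually
Flood insurance — $681.00 annually
Total per year = $4,038.60 + $681.00 = $4,719.60
Monthly escrow = $4,719.60 ÷ 12 = $393.30
Required reserve = 1 × $393.30 = $393.30
Excess over cushion: $937.86 − $393.30 = $544.56

$544.56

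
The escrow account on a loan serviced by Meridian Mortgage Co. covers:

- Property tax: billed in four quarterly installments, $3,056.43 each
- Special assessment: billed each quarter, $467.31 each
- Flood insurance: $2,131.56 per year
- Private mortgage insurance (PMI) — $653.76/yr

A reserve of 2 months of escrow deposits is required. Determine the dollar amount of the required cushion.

$2,813.38

Property tax: $3,056.43 × 4 = $12,225.72/yr
Special assessment: $467.31 × 4 = $1,869.24/yr
Flood insurance: $2,131.56/yr
Private mortgage insurance (PMI): $653.76/yr
Annual escrow total = $16,880.28
Per month = $16,880.28 ÷ 12 = $1,406.69
Required cushion = 2 × $1,406.69 = $2,813.38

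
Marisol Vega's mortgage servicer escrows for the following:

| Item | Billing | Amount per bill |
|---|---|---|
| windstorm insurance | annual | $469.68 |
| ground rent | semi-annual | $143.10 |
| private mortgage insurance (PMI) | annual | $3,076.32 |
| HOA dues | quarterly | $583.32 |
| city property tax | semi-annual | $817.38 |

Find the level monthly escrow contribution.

$650.02

Windstorm insurance = $469.68 per year
Ground rent = $143.10 × 2 = $286.20 per year
Private mortgage insurance (PMI) = $3,076.32 per year
HOA dues = $583.32 × 4 = $2,333.28 per year
City property tax = $817.38 × 2 = $1,634.76 per year
Yearly total = $469.68 + $286.20 + $3,076.32 + $2,333.28 + $1,634.76 = $7,800.24
Base monthly escrow = $7,800.24 / 12 = $650.02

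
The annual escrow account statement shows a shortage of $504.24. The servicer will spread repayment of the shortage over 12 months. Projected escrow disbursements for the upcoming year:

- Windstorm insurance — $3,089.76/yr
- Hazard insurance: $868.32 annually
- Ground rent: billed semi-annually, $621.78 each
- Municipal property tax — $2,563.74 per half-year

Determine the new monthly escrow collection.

$902.78

Windstorm insurance — $3,089.76/yr
Hazard insurance — $868.32/yr
Ground rent — $621.78 × 2 = $1,243.56/yr
Municipal property tax — $2,563.74 × 2 = $5,127.48/yr
Annual escrow total = $3,089.76 + $868.32 + $1,243.56 + $5,127.48 = $10,329.12
Base monthly escrow = $10,329.12 ÷ 12 = $860.76
Shortage per month = $504.24 / 12 = $42.02
New monthly escrow = $860.76 + $42.02 = $902.78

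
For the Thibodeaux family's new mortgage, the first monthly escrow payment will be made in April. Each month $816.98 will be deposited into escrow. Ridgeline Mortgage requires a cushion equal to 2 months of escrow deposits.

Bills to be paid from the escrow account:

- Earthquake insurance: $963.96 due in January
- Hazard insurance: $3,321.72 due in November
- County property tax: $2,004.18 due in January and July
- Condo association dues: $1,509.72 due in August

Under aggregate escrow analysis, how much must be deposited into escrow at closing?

Cushion = 2 × $816.98 = $1,633.96
Trial balance (start $0, +$816.98 each month, − disbursements):
  Apr: +$816.98 → $816.98
  May: +$816.98 → $1,633.96
  Jun: +$816.98 → $2,450.94
  Jul: +$816.98 − $2,004.18 → $1,263.74
  Aug: +$816.98 − $1,509.72 → $571.00
  Sep: +$816.98 → $1,387.98
  Oct: +$816.98 → $2,204.96
  Nov: +$816.98 − $3,321.72 → -$299.78
  Dec: +$816.98 → $517.20
  Jan: +$816.98 − $2,968.14 → -$1,633.96
  Feb: +$816.98 → -$816.98
  Mar: +$816.98 → $0.00
Lowest trial balance = -$1,633.96 (Jan)
Initial deposit = cushion − low point = $1,633.96 − (-$1,633.96) = $3,267.92

$3,267.92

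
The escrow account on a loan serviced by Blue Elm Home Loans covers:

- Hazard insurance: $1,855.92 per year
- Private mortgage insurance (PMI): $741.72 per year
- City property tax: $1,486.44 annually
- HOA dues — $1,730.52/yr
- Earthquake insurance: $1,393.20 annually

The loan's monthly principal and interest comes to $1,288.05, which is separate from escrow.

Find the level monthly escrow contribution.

$600.65

Hazard insurance = $1,855.92
Private mortgage insurance (PMI) = $741.72
City property tax = $1,486.44
HOA dues = $1,730.52
Earthquake insurance = $1,393.20
Total per year = $7,207.80
Monthly escrow = $7,207.80 ÷ 12 = $600.65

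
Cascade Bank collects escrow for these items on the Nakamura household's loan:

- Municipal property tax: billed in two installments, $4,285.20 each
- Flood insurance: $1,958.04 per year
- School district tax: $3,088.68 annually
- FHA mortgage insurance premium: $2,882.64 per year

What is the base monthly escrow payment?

$1,374.98

Municipal property tax = $4,285.20 × 2 = $8,570.40 per year
Flood insurance = $1,958.04 per year
School district tax = $3,088.68 per year
FHA mortgage insurance premium = $2,882.64 per year
Combined annual = $8,570.40 + $1,958.04 + $3,088.68 + $2,882.64 = $16,499.76
Monthly = $16,499.76 / 12 = $1,374.98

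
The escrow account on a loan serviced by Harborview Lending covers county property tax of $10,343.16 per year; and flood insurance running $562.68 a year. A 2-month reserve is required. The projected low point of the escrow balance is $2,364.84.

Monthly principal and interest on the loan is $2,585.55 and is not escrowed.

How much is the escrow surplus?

County property tax — $10,343.16 per year
Flood insurance — $562.68 per year
Annual escrow total = $10,905.84
Per month = $10,905.84 / 12 = $908.82
Cushion = 2 × $908.82 = $1,817.64
Surplus = $2,364.84 − $1,817.64 = $547.20

$547.20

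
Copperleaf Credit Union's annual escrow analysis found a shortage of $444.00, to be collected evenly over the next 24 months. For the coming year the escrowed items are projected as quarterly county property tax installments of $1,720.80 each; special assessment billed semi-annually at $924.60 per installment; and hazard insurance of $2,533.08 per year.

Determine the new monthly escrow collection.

County property tax — $1,720.80 × 4 = $6,883.20 annually
Special assessment — $924.60 × 2 = $1,849.20 annually
Hazard insurance — $2,533.08 annually
Total annual escrow = $6,883.20 + $1,849.20 + $2,533.08 = $11,265.48
Monthly escrow = $11,265.48 / 12 = $938.79
Monthly shortage recovery: $444.00 / 24 = $18.50
Adjusted monthly = $938.79 + $18.50 = $957.29

$957.29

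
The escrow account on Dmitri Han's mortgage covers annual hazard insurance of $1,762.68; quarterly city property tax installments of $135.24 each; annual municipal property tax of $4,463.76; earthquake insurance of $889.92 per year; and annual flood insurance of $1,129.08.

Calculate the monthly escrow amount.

Hazard insurance = $1,762.68 per year
City property tax = $135.24 × 4 = $540.96 per year
Municipal property tax = $4,463.76 per year
Earthquake insurance = $889.92 per year
Flood insurance = $1,129.08 per year
Total per year = $8,786.40
Monthly escrow = $8,786.40 ÷ 12 = $732.20

$732.20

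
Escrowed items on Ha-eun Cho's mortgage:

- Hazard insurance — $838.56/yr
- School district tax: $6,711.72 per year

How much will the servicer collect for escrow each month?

Hazard insurance = $838.56 per year
School district tax = $6,711.72 per year
Yearly total = $838.56 + $6,711.72 = $7,550.28
Base monthly escrow = $7,550.28 ÷ 12 = $629.19

$629.19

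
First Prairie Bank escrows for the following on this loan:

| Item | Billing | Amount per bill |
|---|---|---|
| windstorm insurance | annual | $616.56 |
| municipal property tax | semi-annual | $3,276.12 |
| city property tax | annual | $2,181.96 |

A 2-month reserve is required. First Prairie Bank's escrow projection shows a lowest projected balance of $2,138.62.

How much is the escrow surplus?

Windstorm insurance — $616.56/yr
Municipal property tax — $3,276.12 × 2 = $6,552.24/yr
City property tax — $2,181.96/yr
Total annual escrow = $616.56 + $6,552.24 + $2,181.96 = $9,350.76
Monthly = $9,350.76 / 12 = $779.23
Required cushion = 2 × $779.23 = $1,558.46
Surplus = $2,138.62 − $1,558.46 = $580.16

$580.16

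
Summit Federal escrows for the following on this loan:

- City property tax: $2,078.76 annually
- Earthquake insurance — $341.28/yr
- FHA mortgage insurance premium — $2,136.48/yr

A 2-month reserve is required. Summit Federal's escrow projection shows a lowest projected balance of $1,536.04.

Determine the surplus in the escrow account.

$776.62

City property tax — $2,078.76
Earthquake insurance — $341.28
FHA mortgage insurance premium — $2,136.48
Total per year = $2,078.76 + $341.28 + $2,136.48 = $4,556.52
Monthly = $4,556.52 ÷ 12 = $379.71
Required reserve = 2 × $379.71 = $759.42
Excess over cushion: $1,536.04 − $759.42 = $776.62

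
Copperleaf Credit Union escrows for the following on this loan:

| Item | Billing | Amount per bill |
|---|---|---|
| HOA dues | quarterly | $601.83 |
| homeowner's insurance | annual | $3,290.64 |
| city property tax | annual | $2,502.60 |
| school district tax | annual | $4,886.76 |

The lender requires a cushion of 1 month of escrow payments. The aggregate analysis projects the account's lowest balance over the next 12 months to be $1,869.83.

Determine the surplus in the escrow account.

$779.22

HOA dues — $601.83 × 4 = $2,407.32
Homeowner's insurance — $3,290.64
City property tax — $2,502.60
School district tax — $4,886.76
Annual escrow total = $13,087.32
Monthly = $13,087.32 ÷ 12 = $1,090.61
Required cushion = 1 × $1,090.61 = $1,090.61
Excess over cushion: $1,869.83 − $1,090.61 = $779.22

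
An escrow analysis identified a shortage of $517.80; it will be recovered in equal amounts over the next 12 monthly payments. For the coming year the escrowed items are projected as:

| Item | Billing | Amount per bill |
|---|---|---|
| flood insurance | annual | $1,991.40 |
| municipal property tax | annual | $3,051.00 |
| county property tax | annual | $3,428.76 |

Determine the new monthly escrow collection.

Flood insurance: $1,991.40/yr
Municipal property tax: $3,051.00/yr
County property tax: $3,428.76/yr
Combined annual = $1,991.40 + $3,051.00 + $3,428.76 = $8,471.16
Monthly = $8,471.16 ÷ 12 = $705.93
Shortage spread = $517.80 / 12 = $43.15/mo
New monthly escrow = $705.93 + $43.15 = $749.08

$749.08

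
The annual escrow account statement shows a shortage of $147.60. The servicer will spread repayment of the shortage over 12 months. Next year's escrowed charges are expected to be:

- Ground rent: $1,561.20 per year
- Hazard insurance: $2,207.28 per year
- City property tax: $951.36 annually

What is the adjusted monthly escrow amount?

Ground rent = $1,561.20/yr
Hazard insurance = $2,207.28/yr
City property tax = $951.36/yr
Yearly total = $1,561.20 + $2,207.28 + $951.36 = $4,719.84
Per month = $4,719.84 / 12 = $393.32
Shortage per month = $147.60 / 12 = $12.30
Adjusted monthly = $393.32 + $12.30 = $405.62

$405.62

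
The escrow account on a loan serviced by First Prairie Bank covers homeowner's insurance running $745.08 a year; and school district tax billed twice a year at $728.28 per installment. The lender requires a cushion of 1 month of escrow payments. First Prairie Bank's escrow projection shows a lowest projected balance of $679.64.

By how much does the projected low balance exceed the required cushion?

$496.17

Homeowner's insurance — $745.08
School district tax — $728.28 × 2 = $1,456.56
Total per year = $745.08 + $1,456.56 = $2,201.64
Base monthly escrow = $2,201.64 / 12 = $183.47
Required reserve = 1 × $183.47 = $183.47
Surplus = $679.64 − $183.47 = $496.17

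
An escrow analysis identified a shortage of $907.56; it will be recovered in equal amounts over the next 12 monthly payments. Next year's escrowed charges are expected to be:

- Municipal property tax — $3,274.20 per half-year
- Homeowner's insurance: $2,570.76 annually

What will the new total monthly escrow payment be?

Municipal property tax: $3,274.20 × 2 = $6,548.40 annually
Homeowner's insurance: $2,570.76 annually
Annual escrow total = $6,548.40 + $2,570.76 = $9,119.16
Monthly = $9,119.16 ÷ 12 = $759.93
Shortage spread = $907.56 ÷ 12 = $75.63/mo
Adjusted monthly = $759.93 + $75.63 = $835.56

$835.56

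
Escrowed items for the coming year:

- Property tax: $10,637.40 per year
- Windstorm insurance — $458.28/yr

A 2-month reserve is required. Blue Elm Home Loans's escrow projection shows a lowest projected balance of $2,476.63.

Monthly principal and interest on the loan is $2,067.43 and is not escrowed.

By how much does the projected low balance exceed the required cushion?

$627.35

Property tax: $10,637.40
Windstorm insurance: $458.28
Total per year = $10,637.40 + $458.28 = $11,095.68
Monthly escrow = $11,095.68 / 12 = $924.64
Required reserve = 2 × $924.64 = $1,849.28
Surplus = $2,476.63 − $1,849.28 = $627.35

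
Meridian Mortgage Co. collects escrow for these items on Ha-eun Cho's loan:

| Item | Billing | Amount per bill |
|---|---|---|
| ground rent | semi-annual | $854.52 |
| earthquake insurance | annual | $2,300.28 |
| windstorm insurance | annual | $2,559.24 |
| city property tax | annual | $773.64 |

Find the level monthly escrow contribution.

Ground rent = $854.52 × 2 = $1,709.04 annually
Earthquake insurance = $2,300.28 annually
Windstorm insurance = $2,559.24 annually
City property tax = $773.64 annually
Yearly total = $1,709.04 + $2,300.28 + $2,559.24 + $773.64 = $7,342.20
Per month = $7,342.20 / 12 = $611.85

$611.85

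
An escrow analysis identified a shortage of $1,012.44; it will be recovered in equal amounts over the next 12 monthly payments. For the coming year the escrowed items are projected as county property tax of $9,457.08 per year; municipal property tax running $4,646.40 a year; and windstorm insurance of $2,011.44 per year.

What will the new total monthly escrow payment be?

County property tax = $9,457.08 annually
Municipal property tax = $4,646.40 annually
Windstorm insurance = $2,011.44 annually
Combined annual = $16,114.92
Per month = $16,114.92 ÷ 12 = $1,342.91
Monthly shortage recovery: $1,012.44 / 12 = $84.37
Adjusted monthly = $1,342.91 + $84.37 = $1,427.28

$1,427.28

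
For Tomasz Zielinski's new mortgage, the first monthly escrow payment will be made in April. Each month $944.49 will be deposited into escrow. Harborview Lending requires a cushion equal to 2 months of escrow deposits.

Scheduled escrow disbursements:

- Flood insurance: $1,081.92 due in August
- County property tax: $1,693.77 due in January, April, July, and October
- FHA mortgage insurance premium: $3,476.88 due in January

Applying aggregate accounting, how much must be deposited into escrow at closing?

Cushion = 2 × $944.49 = $1,888.98
Trial balance (start $0, +$944.49 each month, − disbursements):
  Apr: +$944.49 − $1,693.77 → -$749.28
  May: +$944.49 → $195.21
  Jun: +$944.49 → $1,139.70
  Jul: +$944.49 − $1,693.77 → $390.42
  Aug: +$944.49 − $1,081.92 → $252.99
  Sep: +$944.49 → $1,197.48
  Oct: +$944.49 − $1,693.77 → $448.20
  Nov: +$944.49 → $1,392.69
  Dec: +$944.49 → $2,337.18
  Jan: +$944.49 − $5,170.65 → -$1,888.98
  Feb: +$944.49 → -$944.49
  Mar: +$944.49 → $0.00
Lowest trial balance = -$1,888.98 (Jan)
Initial deposit = cushion − low point = $1,888.98 − (-$1,888.98) = $3,777.96

$3,777.96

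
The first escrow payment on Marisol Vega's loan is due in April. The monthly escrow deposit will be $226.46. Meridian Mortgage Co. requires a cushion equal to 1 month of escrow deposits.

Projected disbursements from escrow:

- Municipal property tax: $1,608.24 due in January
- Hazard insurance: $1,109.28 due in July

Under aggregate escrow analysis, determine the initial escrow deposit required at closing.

Cushion = 1 × $226.46 = $226.46
Trial balance (start $0, +$226.46 each month, − disbursements):
  Apr: +$226.46 → $226.46
  May: +$226.46 → $452.92
  Jun: +$226.46 → $679.38
  Jul: +$226.46 − $1,109.28 → -$203.44
  Aug: +$226.46 → $23.02
  Sep: +$226.46 → $249.48
  Oct: +$226.46 → $475.94
  Nov: +$226.46 → $702.40
  Dec: +$226.46 → $928.86
  Jan: +$226.46 − $1,608.24 → -$452.92
  Feb: +$226.46 → -$226.46
  Mar: +$226.46 → $0.00
Lowest trial balance = -$452.92 (Jan)
Initial deposit = cushion − low point = $226.46 − (-$452.92) = $679.38

$679.38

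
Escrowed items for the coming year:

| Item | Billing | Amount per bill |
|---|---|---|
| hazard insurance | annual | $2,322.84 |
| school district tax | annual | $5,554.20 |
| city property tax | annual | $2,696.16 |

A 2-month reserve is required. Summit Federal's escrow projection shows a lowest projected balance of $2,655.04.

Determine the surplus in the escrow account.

$892.84

Hazard insurance = $2,322.84 per year
School district tax = $5,554.20 per year
City property tax = $2,696.16 per year
Combined annual = $2,322.84 + $5,554.20 + $2,696.16 = $10,573.20
Monthly escrow = $10,573.20 ÷ 12 = $881.10
Required reserve = 2 × $881.10 = $1,762.20
Excess over cushion: $2,655.04 − $1,762.20 = $892.84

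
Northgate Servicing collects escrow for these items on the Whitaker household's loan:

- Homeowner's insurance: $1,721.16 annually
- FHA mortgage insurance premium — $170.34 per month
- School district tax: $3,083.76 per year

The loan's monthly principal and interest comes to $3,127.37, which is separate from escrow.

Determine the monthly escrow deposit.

$570.75

Homeowner's insurance — $1,721.16
FHA mortgage insurance premium — $170.34 × 12 = $2,044.08
School district tax — $3,083.76
Combined annual = $6,849.00
Monthly = $6,849.00 / 12 = $570.75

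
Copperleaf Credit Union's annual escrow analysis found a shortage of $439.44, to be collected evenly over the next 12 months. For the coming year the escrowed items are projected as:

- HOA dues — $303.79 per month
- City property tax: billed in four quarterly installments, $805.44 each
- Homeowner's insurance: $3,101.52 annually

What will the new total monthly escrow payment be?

$867.35

HOA dues = $303.79 × 12 = $3,645.48 annually
City property tax = $805.44 × 4 = $3,221.76 annually
Homeowner's insurance = $3,101.52 annually
Annual escrow total = $3,645.48 + $3,221.76 + $3,101.52 = $9,968.76
Base monthly escrow = $9,968.76 ÷ 12 = $830.73
Monthly shortage recovery: $439.44 ÷ 12 = $36.62
New monthly escrow = $830.73 + $36.62 = $867.35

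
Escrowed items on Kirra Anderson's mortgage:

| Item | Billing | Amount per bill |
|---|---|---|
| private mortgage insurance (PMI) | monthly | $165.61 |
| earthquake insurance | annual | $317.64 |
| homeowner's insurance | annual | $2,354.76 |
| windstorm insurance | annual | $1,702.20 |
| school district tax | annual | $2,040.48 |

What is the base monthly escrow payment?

$700.20

Private mortgage insurance (PMI): $165.61 × 12 = $1,987.32 annually
Earthquake insurance: $317.64 annually
Homeowner's insurance: $2,354.76 annually
Windstorm insurance: $1,702.20 annually
School district tax: $2,040.48 annually
Total annual escrow = $8,402.40
Base monthly escrow = $8,402.40 / 12 = $700.20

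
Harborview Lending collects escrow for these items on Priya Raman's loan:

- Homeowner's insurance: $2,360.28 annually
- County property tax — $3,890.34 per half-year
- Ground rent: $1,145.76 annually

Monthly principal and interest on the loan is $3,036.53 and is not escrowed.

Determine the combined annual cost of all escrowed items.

$11,286.72

Homeowner's insurance = $2,360.28 annually
County property tax = $3,890.34 × 2 = $7,780.68 annually
Ground rent = $1,145.76 annually
Combined annual = $2,360.28 + $7,780.68 + $1,145.76 = $11,286.72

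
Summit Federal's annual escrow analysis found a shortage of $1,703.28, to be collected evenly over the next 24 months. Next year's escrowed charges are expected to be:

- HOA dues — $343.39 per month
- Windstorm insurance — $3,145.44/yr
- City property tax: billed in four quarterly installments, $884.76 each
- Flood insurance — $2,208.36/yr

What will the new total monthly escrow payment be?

$1,155.43

HOA dues: $343.39 × 12 = $4,120.68
Windstorm insurance: $3,145.44
City property tax: $884.76 × 4 = $3,539.04
Flood insurance: $2,208.36
Total per year = $4,120.68 + $3,145.44 + $3,539.04 + $2,208.36 = $13,013.52
Monthly = $13,013.52 ÷ 12 = $1,084.46
Monthly shortage recovery: $1,703.28 / 24 = $70.97
New monthly escrow = $1,084.46 + $70.97 = $1,155.43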